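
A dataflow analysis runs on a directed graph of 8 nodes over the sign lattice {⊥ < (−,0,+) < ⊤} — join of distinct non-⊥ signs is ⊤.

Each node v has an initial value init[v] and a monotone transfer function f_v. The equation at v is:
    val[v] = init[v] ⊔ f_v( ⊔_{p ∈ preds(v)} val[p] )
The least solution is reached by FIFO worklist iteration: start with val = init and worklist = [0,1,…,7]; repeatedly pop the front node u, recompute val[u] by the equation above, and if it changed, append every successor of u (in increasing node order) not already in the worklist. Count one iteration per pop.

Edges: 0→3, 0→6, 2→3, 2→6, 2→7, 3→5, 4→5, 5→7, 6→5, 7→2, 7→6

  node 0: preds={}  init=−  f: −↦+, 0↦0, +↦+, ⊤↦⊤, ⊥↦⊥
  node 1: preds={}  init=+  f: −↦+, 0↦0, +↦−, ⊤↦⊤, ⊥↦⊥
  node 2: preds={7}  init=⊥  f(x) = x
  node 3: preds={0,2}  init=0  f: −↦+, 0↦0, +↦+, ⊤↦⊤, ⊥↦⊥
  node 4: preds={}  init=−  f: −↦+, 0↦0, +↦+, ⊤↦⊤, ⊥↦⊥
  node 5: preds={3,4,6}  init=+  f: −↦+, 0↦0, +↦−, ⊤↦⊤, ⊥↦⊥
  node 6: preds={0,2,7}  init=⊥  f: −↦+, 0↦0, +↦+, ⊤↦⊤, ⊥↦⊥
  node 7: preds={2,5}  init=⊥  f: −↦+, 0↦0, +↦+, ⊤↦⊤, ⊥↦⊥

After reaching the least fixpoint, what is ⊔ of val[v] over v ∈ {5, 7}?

Trace (14 dequeues):
  [1] u=0 | in ⊥ | out − | ==
  [2] u=1 | in ⊥ | out + | ==
  [3] u=2 | in ⊥ | out ⊥ | ==
  [4] u=3 | in − | out ⊤ | prev 0 | push {}
  [5] u=4 | in ⊥ | out − | ==
  [6] u=5 | in ⊤ | out ⊤ | prev + | push {}
  [7] u=6 | in − | out + | prev ⊥ | push {5}
  [8] u=7 | in ⊤ | out ⊤ | prev ⊥ | push {2,6}
  [9] u=5 | in ⊤ | out ⊤ | ==
  [10] u=2 | in ⊤ | out ⊤ | prev ⊥ | push {3,7}
  [11] u=6 | in ⊤ | out ⊤ | prev + | push {5}
  [12] u=3 | in ⊤ | out ⊤ | ==
  [13] u=7 | in ⊤ | out ⊤ | ==
  [14] u=5 | in ⊤ | out ⊤ | ==

Converged values:
  [0] −
  [1] +
  [2] ⊤
  [3] ⊤
  [4] −
  [5] ⊤
  [6] ⊤
  [7] ⊤

⊤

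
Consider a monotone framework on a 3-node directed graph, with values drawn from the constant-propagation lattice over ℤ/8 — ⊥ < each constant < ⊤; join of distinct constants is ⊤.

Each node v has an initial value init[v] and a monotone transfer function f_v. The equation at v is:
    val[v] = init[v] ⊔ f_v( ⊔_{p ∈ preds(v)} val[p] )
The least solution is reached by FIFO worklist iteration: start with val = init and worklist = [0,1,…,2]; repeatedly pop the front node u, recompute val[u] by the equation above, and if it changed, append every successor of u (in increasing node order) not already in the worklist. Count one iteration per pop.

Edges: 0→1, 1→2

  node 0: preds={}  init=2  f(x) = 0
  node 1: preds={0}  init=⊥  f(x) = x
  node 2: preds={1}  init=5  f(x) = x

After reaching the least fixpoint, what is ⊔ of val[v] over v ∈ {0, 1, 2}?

Iteration log — 3 steps:
  step 1. node 0  ⊔preds=⊥  new=⊤  old=2  +wl: 
  step 2. node 1  ⊔preds=⊤  new=⊤  old=⊥  +wl: 
  step 3. node 2  ⊔preds=⊤  new=⊤  old=5  +wl: 

Least fixpoint reached:
  node 0: ⊤
  node 1: ⊤
  node 2: ⊤

⊤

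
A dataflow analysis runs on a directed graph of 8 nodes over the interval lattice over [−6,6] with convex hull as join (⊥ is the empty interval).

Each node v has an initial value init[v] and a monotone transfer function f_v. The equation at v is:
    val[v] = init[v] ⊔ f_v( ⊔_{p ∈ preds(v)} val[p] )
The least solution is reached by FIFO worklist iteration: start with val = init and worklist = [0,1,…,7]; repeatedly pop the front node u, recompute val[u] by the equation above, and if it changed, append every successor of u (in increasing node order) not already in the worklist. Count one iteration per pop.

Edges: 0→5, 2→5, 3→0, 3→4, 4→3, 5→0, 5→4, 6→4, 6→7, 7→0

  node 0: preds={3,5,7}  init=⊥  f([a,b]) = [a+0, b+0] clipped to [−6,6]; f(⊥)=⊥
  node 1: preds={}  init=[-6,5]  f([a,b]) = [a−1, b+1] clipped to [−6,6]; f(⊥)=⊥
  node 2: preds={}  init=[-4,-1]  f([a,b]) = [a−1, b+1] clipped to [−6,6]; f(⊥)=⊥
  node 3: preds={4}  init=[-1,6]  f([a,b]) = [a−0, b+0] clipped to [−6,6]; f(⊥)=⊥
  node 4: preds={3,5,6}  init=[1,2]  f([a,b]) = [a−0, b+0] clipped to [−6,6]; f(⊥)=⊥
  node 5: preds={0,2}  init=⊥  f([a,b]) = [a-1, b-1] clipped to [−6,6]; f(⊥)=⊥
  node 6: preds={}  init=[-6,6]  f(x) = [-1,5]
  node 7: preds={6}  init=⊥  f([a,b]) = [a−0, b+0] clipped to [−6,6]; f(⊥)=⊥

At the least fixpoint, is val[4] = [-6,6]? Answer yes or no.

yes

Iteration log — 14 steps:
  step 1. node 0  ⊔preds=[-1,6]  new=[-1,6]  old=⊥  +wl: 
  step 2. node 1  ⊔preds=⊥  new=[-6,5]  stable
  step 3. node 2  ⊔preds=⊥  new=[-4,-1]  stable
  step 4. node 3  ⊔preds=[1,2]  new=[-1,6]  stable
  step 5. node 4  ⊔preds=[-6,6]  new=[-6,6]  old=[1,2]  +wl: 3
  step 6. node 5  ⊔preds=[-4,6]  new=[-5,5]  old=⊥  +wl: 0,4
  step 7. node 6  ⊔preds=⊥  new=[-6,6]  stable
  step 8. node 7  ⊔preds=[-6,6]  new=[-6,6]  old=⊥  +wl: 
  step 9. node 3  ⊔preds=[-6,6]  new=[-6,6]  old=[-1,6]  +wl: 
  step 10. node 0  ⊔preds=[-6,6]  new=[-6,6]  old=[-1,6]  +wl: 5
  step 11. node 4  ⊔preds=[-6,6]  new=[-6,6]  stable
  step 12. node 5  ⊔preds=[-6,6]  new=[-6,5]  old=[-5,5]  +wl: 0,4
  step 13. node 0  ⊔preds=[-6,6]  new=[-6,6]  stable
  step 14. node 4  ⊔preds=[-6,6]  new=[-6,6]  stable

Least fixpoint reached:
  node 0: [-6,6]
  node 1: [-6,5]
  node 2: [-4,-1]
  node 3: [-6,6]
  node 4: [-6,6]
  node 5: [-6,5]
  node 6: [-6,6]
  node 7: [-6,6]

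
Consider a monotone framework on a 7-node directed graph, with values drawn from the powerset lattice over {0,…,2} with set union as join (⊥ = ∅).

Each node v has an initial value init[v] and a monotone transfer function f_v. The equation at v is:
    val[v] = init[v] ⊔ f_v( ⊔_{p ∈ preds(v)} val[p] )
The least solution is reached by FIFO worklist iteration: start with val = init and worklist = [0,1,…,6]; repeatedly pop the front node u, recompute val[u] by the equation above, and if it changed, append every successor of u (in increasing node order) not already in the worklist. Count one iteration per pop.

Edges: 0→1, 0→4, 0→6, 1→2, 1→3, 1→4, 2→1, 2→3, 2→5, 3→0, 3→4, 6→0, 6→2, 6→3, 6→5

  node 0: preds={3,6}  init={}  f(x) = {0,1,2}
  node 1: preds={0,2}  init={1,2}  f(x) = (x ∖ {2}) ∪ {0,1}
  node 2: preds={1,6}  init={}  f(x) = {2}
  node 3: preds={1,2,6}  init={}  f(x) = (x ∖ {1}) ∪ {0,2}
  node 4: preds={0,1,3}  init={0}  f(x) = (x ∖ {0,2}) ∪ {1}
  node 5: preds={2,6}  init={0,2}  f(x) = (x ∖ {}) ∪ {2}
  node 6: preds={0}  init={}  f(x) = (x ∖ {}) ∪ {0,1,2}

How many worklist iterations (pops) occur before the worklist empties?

12

Trace (12 dequeues):
  [1] u=0 | in {} | out {0,1,2} | prev {} | push {}
  [2] u=1 | in {0,1,2} | out {0,1,2} | prev {1,2} | push {}
  [3] u=2 | in {0,1,2} | out {2} | prev {} | push {1}
  [4] u=3 | in {0,1,2} | out {0,2} | prev {} | push {0}
  [5] u=4 | in {0,1,2} | out {0,1} | prev {0} | push {}
  [6] u=5 | in {2} | out {0,2} | ==
  [7] u=6 | in {0,1,2} | out {0,1,2} | prev {} | push {2,3,5}
  [8] u=1 | in {0,1,2} | out {0,1,2} | ==
  [9] u=0 | in {0,1,2} | out {0,1,2} | ==
  [10] u=2 | in {0,1,2} | out {2} | ==
  [11] u=3 | in {0,1,2} | out {0,2} | ==
  [12] u=5 | in {0,1,2} | out {0,1,2} | prev {0,2} | push {}

Converged values:
  [0] {0,1,2}
  [1] {0,1,2}
  [2] {2}
  [3] {0,2}
  [4] {0,1}
  [5] {0,1,2}
  [6] {0,1,2}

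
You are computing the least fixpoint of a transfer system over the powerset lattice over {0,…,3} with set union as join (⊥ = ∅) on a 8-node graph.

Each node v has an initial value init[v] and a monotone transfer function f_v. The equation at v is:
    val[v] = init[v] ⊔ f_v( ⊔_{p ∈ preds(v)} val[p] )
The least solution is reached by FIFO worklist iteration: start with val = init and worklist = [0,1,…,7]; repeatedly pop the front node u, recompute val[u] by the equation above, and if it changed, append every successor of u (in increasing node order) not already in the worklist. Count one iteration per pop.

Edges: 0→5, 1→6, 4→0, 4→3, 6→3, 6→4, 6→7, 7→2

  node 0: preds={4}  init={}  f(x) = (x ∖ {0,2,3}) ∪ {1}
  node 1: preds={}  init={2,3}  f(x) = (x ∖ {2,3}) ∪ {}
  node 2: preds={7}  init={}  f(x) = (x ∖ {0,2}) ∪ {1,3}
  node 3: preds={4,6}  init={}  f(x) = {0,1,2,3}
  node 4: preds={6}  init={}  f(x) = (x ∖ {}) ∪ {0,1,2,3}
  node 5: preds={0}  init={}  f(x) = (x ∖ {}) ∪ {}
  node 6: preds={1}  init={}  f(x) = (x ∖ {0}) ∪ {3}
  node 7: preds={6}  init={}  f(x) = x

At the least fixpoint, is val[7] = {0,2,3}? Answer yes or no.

Worklist (12 pops):
  #1 pop 0: in={} → {1} (was {}); enqueue []
  #2 pop 1: in={} → {2,3} (no change)
  #3 pop 2: in={} → {1,3} (was {}); enqueue []
  #4 pop 3: in={} → {0,1,2,3} (was {}); enqueue []
  #5 pop 4: in={} → {0,1,2,3} (was {}); enqueue [0,3]
  #6 pop 5: in={1} → {1} (was {}); enqueue []
  #7 pop 6: in={2,3} → {2,3} (was {}); enqueue [4]
  #8 pop 7: in={2,3} → {2,3} (was {}); enqueue [2]
  #9 pop 0: in={0,1,2,3} → {1} (no change)
  #10 pop 3: in={0,1,2,3} → {0,1,2,3} (no change)
  #11 pop 4: in={2,3} → {0,1,2,3} (no change)
  #12 pop 2: in={2,3} → {1,3} (no change)

Fixpoint:
  val[0] = {1}
  val[1] = {2,3}
  val[2] = {1,3}
  val[3] = {0,1,2,3}
  val[4] = {0,1,2,3}
  val[5] = {1}
  val[6] = {2,3}
  val[7] = {2,3}

no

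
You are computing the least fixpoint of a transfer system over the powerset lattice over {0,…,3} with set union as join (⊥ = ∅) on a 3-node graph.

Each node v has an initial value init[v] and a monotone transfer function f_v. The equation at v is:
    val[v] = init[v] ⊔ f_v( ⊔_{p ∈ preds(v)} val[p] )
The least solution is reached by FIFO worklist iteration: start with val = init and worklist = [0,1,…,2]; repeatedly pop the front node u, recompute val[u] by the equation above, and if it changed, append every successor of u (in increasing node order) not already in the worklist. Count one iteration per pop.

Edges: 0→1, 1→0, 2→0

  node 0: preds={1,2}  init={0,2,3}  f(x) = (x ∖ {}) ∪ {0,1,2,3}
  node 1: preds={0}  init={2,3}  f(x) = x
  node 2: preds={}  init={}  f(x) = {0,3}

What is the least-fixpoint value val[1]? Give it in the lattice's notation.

Iteration log — 4 steps:
  step 1. node 0  ⊔preds={2,3}  new={0,1,2,3}  old={0,2,3}  +wl: 
  step 2. node 1  ⊔preds={0,1,2,3}  new={0,1,2,3}  old={2,3}  +wl: 0
  step 3. node 2  ⊔preds={}  new={0,3}  old={}  +wl: 
  step 4. node 0  ⊔preds={0,1,2,3}  new={0,1,2,3}  stable

Least fixpoint reached:
  node 0: {0,1,2,3}
  node 1: {0,1,2,3}
  node 2: {0,3}

{0,1,2,3}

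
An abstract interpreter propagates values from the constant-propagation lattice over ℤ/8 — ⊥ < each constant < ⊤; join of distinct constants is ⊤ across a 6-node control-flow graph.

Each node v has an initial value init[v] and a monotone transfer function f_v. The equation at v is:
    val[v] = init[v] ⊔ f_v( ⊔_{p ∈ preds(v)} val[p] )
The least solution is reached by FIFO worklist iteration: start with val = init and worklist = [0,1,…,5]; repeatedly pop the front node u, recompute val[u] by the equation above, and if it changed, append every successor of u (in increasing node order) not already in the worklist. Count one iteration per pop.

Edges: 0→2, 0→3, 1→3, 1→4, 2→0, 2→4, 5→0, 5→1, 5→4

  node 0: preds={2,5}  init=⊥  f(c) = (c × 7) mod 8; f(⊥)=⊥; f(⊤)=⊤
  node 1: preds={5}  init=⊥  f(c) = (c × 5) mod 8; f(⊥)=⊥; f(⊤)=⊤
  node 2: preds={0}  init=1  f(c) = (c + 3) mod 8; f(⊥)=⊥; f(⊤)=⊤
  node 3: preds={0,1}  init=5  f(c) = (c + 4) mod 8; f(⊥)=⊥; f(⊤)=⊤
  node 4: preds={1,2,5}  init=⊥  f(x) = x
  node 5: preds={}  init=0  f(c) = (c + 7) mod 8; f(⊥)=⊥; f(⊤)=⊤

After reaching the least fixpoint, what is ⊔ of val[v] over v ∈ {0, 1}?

⊤

Worklist (7 pops):
  #1 pop 0: in=⊤ → ⊤ (was ⊥); enqueue []
  #2 pop 1: in=0 → 0 (was ⊥); enqueue []
  #3 pop 2: in=⊤ → ⊤ (was 1); enqueue [0]
  #4 pop 3: in=⊤ → ⊤ (was 5); enqueue []
  #5 pop 4: in=⊤ → ⊤ (was ⊥); enqueue []
  #6 pop 5: in=⊥ → 0 (no change)
  #7 pop 0: in=⊤ → ⊤ (no change)

Fixpoint:
  val[0] = ⊤
  val[1] = 0
  val[2] = ⊤
  val[3] = ⊤
  val[4] = ⊤
  val[5] = 0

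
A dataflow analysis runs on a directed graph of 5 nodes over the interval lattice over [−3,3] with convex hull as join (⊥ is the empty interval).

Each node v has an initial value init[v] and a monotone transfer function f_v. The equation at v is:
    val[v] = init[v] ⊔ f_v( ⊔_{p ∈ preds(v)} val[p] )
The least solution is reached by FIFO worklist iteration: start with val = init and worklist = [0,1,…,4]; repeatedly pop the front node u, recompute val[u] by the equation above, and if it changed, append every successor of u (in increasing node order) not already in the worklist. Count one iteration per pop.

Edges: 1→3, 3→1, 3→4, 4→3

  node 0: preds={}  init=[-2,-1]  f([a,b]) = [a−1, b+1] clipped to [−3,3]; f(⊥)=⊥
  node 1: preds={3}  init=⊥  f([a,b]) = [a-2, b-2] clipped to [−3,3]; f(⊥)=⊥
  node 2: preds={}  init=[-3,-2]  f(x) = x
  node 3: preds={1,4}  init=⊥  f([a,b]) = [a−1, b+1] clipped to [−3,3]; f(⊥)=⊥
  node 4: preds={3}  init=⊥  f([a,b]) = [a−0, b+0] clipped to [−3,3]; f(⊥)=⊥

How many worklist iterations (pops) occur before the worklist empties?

Iteration log — 5 steps:
  step 1. node 0  ⊔preds=⊥  new=[-2,-1]  stable
  step 2. node 1  ⊔preds=⊥  new=⊥  stable
  step 3. node 2  ⊔preds=⊥  new=[-3,-2]  stable
  step 4. node 3  ⊔preds=⊥  new=⊥  stable
  step 5. node 4  ⊔preds=⊥  new=⊥  stable

Least fixpoint reached:
  node 0: [-2,-1]
  node 1: ⊥
  node 2: [-3,-2]
  node 3: ⊥
  node 4: ⊥

5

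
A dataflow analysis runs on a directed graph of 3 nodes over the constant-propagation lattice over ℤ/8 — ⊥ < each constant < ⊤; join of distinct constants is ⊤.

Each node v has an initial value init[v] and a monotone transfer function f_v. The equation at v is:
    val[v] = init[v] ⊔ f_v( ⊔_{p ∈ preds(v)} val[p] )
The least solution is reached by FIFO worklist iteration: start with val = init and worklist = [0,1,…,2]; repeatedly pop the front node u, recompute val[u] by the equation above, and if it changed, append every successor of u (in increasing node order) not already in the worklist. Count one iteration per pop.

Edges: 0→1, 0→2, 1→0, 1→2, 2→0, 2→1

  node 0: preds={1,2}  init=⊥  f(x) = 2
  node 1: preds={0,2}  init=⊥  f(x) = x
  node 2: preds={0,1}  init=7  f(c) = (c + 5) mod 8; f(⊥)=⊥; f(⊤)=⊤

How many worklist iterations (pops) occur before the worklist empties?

Worklist (5 pops):
  #1 pop 0: in=7 → 2 (was ⊥); enqueue []
  #2 pop 1: in=⊤ → ⊤ (was ⊥); enqueue [0]
  #3 pop 2: in=⊤ → ⊤ (was 7); enqueue [1]
  #4 pop 0: in=⊤ → 2 (no change)
  #5 pop 1: in=⊤ → ⊤ (no change)

Fixpoint:
  val[0] = 2
  val[1] = ⊤
  val[2] = ⊤

5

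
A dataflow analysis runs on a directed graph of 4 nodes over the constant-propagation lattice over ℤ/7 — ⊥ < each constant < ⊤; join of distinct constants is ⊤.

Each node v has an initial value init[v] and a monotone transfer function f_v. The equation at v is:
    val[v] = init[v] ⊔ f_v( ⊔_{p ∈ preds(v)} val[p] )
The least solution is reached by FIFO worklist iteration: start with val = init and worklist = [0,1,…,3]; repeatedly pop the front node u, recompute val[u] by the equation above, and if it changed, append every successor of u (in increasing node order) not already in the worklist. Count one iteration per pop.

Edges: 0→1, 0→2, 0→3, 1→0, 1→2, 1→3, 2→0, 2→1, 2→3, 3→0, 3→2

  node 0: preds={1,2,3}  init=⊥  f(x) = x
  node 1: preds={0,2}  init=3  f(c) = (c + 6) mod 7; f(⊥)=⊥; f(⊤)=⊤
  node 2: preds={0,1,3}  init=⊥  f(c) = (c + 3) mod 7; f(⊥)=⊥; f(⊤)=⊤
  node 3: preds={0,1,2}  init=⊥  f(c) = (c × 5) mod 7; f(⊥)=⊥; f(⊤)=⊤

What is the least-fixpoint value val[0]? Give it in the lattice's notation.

⊤

Iteration log — 8 steps:
  step 1. node 0  ⊔preds=3  new=3  old=⊥  +wl: 
  step 2. node 1  ⊔preds=3  new=⊤  old=3  +wl: 0
  step 3. node 2  ⊔preds=⊤  new=⊤  old=⊥  +wl: 1
  step 4. node 3  ⊔preds=⊤  new=⊤  old=⊥  +wl: 2
  step 5. node 0  ⊔preds=⊤  new=⊤  old=3  +wl: 3
  step 6. node 1  ⊔preds=⊤  new=⊤  stable
  step 7. node 2  ⊔preds=⊤  new=⊤  stable
  step 8. node 3  ⊔preds=⊤  new=⊤  stable

Least fixpoint reached:
  node 0: ⊤
  node 1: ⊤
  node 2: ⊤
  node 3: ⊤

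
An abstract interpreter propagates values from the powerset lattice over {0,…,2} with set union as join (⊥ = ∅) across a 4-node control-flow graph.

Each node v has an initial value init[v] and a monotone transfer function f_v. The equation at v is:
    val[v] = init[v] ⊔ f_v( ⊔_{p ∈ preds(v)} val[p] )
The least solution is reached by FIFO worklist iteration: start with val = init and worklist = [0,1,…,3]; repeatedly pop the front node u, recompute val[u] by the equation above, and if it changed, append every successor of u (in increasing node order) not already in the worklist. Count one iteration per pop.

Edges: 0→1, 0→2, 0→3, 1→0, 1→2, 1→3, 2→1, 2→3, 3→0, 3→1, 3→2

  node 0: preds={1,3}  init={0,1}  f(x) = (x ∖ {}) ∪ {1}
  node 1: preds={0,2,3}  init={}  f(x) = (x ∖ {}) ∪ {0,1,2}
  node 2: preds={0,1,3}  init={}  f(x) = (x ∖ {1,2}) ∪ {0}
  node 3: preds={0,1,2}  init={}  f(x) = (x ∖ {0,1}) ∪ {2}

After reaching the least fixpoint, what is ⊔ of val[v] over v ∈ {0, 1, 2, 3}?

Trace (8 dequeues):
  [1] u=0 | in {} | out {0,1} | ==
  [2] u=1 | in {0,1} | out {0,1,2} | prev {} | push {0}
  [3] u=2 | in {0,1,2} | out {0} | prev {} | push {1}
  [4] u=3 | in {0,1,2} | out {2} | prev {} | push {2}
  [5] u=0 | in {0,1,2} | out {0,1,2} | prev {0,1} | push {3}
  [6] u=1 | in {0,1,2} | out {0,1,2} | ==
  [7] u=2 | in {0,1,2} | out {0} | ==
  [8] u=3 | in {0,1,2} | out {2} | ==

Converged values:
  [0] {0,1,2}
  [1] {0,1,2}
  [2] {0}
  [3] {2}

{0,1,2}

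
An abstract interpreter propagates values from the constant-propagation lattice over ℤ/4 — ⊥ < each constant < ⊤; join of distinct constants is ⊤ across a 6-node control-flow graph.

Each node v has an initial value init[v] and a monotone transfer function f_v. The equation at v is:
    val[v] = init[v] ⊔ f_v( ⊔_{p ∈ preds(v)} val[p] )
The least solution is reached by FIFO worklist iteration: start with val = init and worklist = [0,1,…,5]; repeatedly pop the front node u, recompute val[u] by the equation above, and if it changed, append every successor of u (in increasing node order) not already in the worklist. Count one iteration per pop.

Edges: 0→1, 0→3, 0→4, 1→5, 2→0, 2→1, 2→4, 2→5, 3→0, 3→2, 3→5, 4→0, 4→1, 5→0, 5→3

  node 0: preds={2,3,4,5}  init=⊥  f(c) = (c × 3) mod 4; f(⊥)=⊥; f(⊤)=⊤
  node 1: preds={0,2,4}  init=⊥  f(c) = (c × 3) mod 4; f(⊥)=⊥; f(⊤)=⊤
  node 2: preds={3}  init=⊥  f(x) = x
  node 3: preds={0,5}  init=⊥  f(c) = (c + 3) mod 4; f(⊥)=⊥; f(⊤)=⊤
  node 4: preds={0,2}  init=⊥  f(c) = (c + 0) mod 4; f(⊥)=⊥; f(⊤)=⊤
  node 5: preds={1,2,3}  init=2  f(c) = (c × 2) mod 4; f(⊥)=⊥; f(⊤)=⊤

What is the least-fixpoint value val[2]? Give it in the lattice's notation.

⊤

Trace (18 dequeues):
  [1] u=0 | in 2 | out 2 | prev ⊥ | push {}
  [2] u=1 | in 2 | out 2 | prev ⊥ | push {}
  [3] u=2 | in ⊥ | out ⊥ | ==
  [4] u=3 | in 2 | out 1 | prev ⊥ | push {0,2}
  [5] u=4 | in 2 | out 2 | prev ⊥ | push {1}
  [6] u=5 | in ⊤ | out ⊤ | prev 2 | push {3}
  [7] u=0 | in ⊤ | out ⊤ | prev 2 | push {4}
  [8] u=2 | in 1 | out 1 | prev ⊥ | push {0,5}
  [9] u=1 | in ⊤ | out ⊤ | prev 2 | push {}
  [10] u=3 | in ⊤ | out ⊤ | prev 1 | push {2}
  [11] u=4 | in ⊤ | out ⊤ | prev 2 | push {1}
  [12] u=0 | in ⊤ | out ⊤ | ==
  [13] u=5 | in ⊤ | out ⊤ | ==
  [14] u=2 | in ⊤ | out ⊤ | prev 1 | push {0,4,5}
  [15] u=1 | in ⊤ | out ⊤ | ==
  [16] u=0 | in ⊤ | out ⊤ | ==
  [17] u=4 | in ⊤ | out ⊤ | ==
  [18] u=5 | in ⊤ | out ⊤ | ==

Converged values:
  [0] ⊤
  [1] ⊤
  [2] ⊤
  [3] ⊤
  [4] ⊤
  [5] ⊤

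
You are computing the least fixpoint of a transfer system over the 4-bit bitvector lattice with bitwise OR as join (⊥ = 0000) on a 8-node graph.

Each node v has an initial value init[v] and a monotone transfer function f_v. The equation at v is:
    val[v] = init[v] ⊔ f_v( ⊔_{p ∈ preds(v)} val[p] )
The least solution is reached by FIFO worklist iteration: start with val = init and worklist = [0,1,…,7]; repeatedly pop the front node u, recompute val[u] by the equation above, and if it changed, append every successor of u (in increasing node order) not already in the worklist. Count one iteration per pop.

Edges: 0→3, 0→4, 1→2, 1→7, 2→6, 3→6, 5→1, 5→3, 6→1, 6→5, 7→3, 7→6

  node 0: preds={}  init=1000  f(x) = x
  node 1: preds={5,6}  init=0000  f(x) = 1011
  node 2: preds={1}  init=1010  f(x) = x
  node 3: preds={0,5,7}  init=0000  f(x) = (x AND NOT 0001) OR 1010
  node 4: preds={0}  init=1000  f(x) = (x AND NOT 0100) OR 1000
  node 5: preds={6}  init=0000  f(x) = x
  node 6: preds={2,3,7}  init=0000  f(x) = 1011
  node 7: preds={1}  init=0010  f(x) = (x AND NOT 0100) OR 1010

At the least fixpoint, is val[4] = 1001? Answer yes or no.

no

Iteration log — 13 steps:
  step 1. node 0  ⊔preds=0000  new=1000  stable
  step 2. node 1  ⊔preds=0000  new=1011  old=0000  +wl: 
  step 3. node 2  ⊔preds=1011  new=1011  old=1010  +wl: 
  step 4. node 3  ⊔preds=1010  new=1010  old=0000  +wl: 
  step 5. node 4  ⊔preds=1000  new=1000  stable
  step 6. node 5  ⊔preds=0000  new=0000  stable
  step 7. node 6  ⊔preds=1011  new=1011  old=0000  +wl: 1,5
  step 8. node 7  ⊔preds=1011  new=1011  old=0010  +wl: 3,6
  step 9. node 1  ⊔preds=1011  new=1011  stable
  step 10. node 5  ⊔preds=1011  new=1011  old=0000  +wl: 1
  step 11. node 3  ⊔preds=1011  new=1010  stable
  step 12. node 6  ⊔preds=1011  new=1011  stable
  step 13. node 1  ⊔preds=1011  new=1011  stable

Least fixpoint reached:
  node 0: 1000
  node 1: 1011
  node 2: 1011
  node 3: 1010
  node 4: 1000
  node 5: 1011
  node 6: 1011
  node 7: 1011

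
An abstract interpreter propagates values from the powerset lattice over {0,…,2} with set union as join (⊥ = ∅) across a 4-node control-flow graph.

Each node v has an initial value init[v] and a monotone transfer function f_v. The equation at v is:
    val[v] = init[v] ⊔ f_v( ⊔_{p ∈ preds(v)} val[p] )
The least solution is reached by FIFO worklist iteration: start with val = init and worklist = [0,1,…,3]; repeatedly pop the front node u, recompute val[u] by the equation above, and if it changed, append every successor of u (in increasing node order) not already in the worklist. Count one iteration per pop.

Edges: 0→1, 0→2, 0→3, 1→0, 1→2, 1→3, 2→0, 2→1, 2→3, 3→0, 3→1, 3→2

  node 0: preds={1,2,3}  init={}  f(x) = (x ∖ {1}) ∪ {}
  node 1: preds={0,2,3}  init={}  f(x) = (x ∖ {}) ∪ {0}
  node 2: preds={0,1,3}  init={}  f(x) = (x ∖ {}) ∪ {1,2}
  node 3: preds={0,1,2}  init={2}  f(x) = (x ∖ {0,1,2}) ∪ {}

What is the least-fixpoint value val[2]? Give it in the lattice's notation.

Trace (9 dequeues):
  [1] u=0 | in {2} | out {2} | prev {} | push {}
  [2] u=1 | in {2} | out {0,2} | prev {} | push {0}
  [3] u=2 | in {0,2} | out {0,1,2} | prev {} | push {1}
  [4] u=3 | in {0,1,2} | out {2} | ==
  [5] u=0 | in {0,1,2} | out {0,2} | prev {2} | push {2,3}
  [6] u=1 | in {0,1,2} | out {0,1,2} | prev {0,2} | push {0}
  [7] u=2 | in {0,1,2} | out {0,1,2} | ==
  [8] u=3 | in {0,1,2} | out {2} | ==
  [9] u=0 | in {0,1,2} | out {0,2} | ==

Converged values:
  [0] {0,2}
  [1] {0,1,2}
  [2] {0,1,2}
  [3] {2}

{0,1,2}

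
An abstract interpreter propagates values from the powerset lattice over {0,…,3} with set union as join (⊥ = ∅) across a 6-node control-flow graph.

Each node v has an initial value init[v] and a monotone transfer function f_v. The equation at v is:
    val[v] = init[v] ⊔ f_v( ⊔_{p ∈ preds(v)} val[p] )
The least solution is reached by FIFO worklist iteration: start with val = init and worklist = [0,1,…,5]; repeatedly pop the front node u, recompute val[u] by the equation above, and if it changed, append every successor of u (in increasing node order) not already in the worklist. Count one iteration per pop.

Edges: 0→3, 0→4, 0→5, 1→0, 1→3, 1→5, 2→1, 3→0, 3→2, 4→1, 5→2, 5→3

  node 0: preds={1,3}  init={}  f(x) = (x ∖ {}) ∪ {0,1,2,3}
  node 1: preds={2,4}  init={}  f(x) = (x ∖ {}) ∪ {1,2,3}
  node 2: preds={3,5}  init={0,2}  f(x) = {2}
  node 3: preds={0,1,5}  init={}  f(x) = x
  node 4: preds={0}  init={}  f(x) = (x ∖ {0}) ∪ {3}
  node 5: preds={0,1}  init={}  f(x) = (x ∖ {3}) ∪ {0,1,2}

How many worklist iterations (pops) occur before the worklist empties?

Iteration log — 10 steps:
  step 1. node 0  ⊔preds={}  new={0,1,2,3}  old={}  +wl: 
  step 2. node 1  ⊔preds={0,2}  new={0,1,2,3}  old={}  +wl: 0
  step 3. node 2  ⊔preds={}  new={0,2}  stable
  step 4. node 3  ⊔preds={0,1,2,3}  new={0,1,2,3}  old={}  +wl: 2
  step 5. node 4  ⊔preds={0,1,2,3}  new={1,2,3}  old={}  +wl: 1
  step 6. node 5  ⊔preds={0,1,2,3}  new={0,1,2}  old={}  +wl: 3
  step 7. node 0  ⊔preds={0,1,2,3}  new={0,1,2,3}  stable
  step 8. node 2  ⊔preds={0,1,2,3}  new={0,2}  stable
  step 9. node 1  ⊔preds={0,1,2,3}  new={0,1,2,3}  stable
  step 10. node 3  ⊔preds={0,1,2,3}  new={0,1,2,3}  stable

Least fixpoint reached:
  node 0: {0,1,2,3}
  node 1: {0,1,2,3}
  node 2: {0,2}
  node 3: {0,1,2,3}
  node 4: {1,2,3}
  node 5: {0,1,2}

10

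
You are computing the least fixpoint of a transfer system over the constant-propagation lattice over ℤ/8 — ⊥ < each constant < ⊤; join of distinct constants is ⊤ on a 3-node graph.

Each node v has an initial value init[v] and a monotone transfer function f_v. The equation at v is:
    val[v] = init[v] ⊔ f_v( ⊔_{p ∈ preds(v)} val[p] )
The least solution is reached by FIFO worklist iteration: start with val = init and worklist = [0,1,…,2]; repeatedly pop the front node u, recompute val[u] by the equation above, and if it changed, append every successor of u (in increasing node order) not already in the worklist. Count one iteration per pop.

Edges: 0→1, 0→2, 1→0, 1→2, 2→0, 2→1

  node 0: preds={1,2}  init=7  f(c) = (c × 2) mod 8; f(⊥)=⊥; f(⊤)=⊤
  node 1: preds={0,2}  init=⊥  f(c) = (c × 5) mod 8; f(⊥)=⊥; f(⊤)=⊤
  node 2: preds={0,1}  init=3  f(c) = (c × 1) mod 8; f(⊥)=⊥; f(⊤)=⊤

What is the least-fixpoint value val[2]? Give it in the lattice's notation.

⊤

Iteration log — 5 steps:
  step 1. node 0  ⊔preds=3  new=⊤  old=7  +wl: 
  step 2. node 1  ⊔preds=⊤  new=⊤  old=⊥  +wl: 0
  step 3. node 2  ⊔preds=⊤  new=⊤  old=3  +wl: 1
  step 4. node 0  ⊔preds=⊤  new=⊤  stable
  step 5. node 1  ⊔preds=⊤  new=⊤  stable

Least fixpoint reached:
  node 0: ⊤
  node 1: ⊤
  node 2: ⊤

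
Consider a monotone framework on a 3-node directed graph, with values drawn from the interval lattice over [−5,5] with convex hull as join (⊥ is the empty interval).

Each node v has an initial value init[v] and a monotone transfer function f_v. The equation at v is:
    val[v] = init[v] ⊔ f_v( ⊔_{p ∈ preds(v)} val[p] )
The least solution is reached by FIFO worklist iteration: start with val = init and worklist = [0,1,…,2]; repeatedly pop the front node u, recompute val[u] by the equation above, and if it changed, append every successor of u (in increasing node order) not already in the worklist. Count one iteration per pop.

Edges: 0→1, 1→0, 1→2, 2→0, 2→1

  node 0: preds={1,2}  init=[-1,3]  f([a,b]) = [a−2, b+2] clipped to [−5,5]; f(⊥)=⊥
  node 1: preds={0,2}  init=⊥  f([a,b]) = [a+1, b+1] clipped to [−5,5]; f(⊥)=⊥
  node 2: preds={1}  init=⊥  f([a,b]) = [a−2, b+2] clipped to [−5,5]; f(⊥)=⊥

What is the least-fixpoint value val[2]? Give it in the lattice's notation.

[-5,5]

Trace (10 dequeues):
  [1] u=0 | in ⊥ | out [-1,3] | ==
  [2] u=1 | in [-1,3] | out [0,4] | prev ⊥ | push {0}
  [3] u=2 | in [0,4] | out [-2,5] | prev ⊥ | push {1}
  [4] u=0 | in [-2,5] | out [-4,5] | prev [-1,3] | push {}
  [5] u=1 | in [-4,5] | out [-3,5] | prev [0,4] | push {0,2}
  [6] u=0 | in [-3,5] | out [-5,5] | prev [-4,5] | push {1}
  [7] u=2 | in [-3,5] | out [-5,5] | prev [-2,5] | push {0}
  [8] u=1 | in [-5,5] | out [-4,5] | prev [-3,5] | push {2}
  [9] u=0 | in [-5,5] | out [-5,5] | ==
  [10] u=2 | in [-4,5] | out [-5,5] | ==

Converged values:
  [0] [-5,5]
  [1] [-4,5]
  [2] [-5,5]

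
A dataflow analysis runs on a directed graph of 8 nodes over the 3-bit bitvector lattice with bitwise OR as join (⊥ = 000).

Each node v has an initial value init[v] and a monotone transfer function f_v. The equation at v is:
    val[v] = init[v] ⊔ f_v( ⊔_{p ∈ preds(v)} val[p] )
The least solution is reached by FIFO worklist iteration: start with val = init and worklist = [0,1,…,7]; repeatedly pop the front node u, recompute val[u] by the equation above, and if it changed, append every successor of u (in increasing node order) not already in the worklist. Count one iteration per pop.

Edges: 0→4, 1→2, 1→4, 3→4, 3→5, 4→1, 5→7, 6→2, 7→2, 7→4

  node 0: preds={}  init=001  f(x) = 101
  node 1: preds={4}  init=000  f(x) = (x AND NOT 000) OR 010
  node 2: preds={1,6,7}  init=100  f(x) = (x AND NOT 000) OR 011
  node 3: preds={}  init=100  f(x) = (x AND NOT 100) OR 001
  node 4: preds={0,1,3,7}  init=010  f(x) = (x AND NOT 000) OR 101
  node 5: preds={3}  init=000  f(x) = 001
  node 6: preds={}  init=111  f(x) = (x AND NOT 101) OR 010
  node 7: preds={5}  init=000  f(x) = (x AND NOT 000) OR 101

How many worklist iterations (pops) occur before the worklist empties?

11

Trace (11 dequeues):
  [1] u=0 | in 000 | out 101 | prev 001 | push {}
  [2] u=1 | in 010 | out 010 | prev 000 | push {}
  [3] u=2 | in 111 | out 111 | prev 100 | push {}
  [4] u=3 | in 000 | out 101 | prev 100 | push {}
  [5] u=4 | in 111 | out 111 | prev 010 | push {1}
  [6] u=5 | in 101 | out 001 | prev 000 | push {}
  [7] u=6 | in 000 | out 111 | ==
  [8] u=7 | in 001 | out 101 | prev 000 | push {2,4}
  [9] u=1 | in 111 | out 111 | prev 010 | push {}
  [10] u=2 | in 111 | out 111 | ==
  [11] u=4 | in 111 | out 111 | ==

Converged values:
  [0] 101
  [1] 111
  [2] 111
  [3] 101
  [4] 111
  [5] 001
  [6] 111
  [7] 101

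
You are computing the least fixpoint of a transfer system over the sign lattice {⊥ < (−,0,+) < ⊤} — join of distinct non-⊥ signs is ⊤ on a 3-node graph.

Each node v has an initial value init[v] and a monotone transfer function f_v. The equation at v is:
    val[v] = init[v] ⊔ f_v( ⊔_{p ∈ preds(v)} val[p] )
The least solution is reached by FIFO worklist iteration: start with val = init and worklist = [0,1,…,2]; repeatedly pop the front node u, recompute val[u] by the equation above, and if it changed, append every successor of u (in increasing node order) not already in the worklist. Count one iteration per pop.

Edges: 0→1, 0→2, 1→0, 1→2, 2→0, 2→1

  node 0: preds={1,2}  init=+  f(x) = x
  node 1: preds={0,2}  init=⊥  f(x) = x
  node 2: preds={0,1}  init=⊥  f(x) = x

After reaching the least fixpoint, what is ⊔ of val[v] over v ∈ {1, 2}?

Worklist (5 pops):
  #1 pop 0: in=⊥ → + (no change)
  #2 pop 1: in=+ → + (was ⊥); enqueue [0]
  #3 pop 2: in=+ → + (was ⊥); enqueue [1]
  #4 pop 0: in=+ → + (no change)
  #5 pop 1: in=+ → + (no change)

Fixpoint:
  val[0] = +
  val[1] = +
  val[2] = +

+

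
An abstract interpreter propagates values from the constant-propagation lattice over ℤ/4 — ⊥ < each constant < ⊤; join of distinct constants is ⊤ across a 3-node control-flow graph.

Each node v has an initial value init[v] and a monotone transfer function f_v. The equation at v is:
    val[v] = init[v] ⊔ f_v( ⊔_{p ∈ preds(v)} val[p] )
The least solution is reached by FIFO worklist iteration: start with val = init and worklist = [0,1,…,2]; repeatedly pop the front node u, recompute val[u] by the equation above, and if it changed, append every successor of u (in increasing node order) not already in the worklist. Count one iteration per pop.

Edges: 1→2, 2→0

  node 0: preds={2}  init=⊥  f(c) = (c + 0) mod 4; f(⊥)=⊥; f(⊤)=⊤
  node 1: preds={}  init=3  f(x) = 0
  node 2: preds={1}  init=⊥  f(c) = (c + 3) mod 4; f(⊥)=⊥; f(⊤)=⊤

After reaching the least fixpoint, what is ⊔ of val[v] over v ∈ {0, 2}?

Trace (4 dequeues):
  [1] u=0 | in ⊥ | out ⊥ | ==
  [2] u=1 | in ⊥ | out ⊤ | prev 3 | push {}
  [3] u=2 | in ⊤ | out ⊤ | prev ⊥ | push {0}
  [4] u=0 | in ⊤ | out ⊤ | prev ⊥ | push {}

Converged values:
  [0] ⊤
  [1] ⊤
  [2] ⊤

⊤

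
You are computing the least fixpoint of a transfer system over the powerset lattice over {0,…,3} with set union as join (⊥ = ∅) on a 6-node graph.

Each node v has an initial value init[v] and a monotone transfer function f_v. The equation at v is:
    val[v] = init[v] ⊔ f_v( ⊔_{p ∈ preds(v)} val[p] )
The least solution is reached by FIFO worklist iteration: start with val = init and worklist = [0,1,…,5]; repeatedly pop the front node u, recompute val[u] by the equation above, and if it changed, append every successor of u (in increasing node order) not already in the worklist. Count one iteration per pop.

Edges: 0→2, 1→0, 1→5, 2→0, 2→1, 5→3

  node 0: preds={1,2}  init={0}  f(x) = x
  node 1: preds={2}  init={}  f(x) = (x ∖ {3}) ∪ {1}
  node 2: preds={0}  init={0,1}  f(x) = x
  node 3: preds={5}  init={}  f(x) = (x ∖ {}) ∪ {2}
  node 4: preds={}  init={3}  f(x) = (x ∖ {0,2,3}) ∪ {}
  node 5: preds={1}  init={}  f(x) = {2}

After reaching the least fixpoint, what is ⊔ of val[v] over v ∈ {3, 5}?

{2}

Iteration log — 8 steps:
  step 1. node 0  ⊔preds={0,1}  new={0,1}  old={0}  +wl: 
  step 2. node 1  ⊔preds={0,1}  new={0,1}  old={}  +wl: 0
  step 3. node 2  ⊔preds={0,1}  new={0,1}  stable
  step 4. node 3  ⊔preds={}  new={2}  old={}  +wl: 
  step 5. node 4  ⊔preds={}  new={3}  stable
  step 6. node 5  ⊔preds={0,1}  new={2}  old={}  +wl: 3
  step 7. node 0  ⊔preds={0,1}  new={0,1}  stable
  step 8. node 3  ⊔preds={2}  new={2}  stable

Least fixpoint reached:
  node 0: {0,1}
  node 1: {0,1}
  node 2: {0,1}
  node 3: {2}
  node 4: {3}
  node 5: {2}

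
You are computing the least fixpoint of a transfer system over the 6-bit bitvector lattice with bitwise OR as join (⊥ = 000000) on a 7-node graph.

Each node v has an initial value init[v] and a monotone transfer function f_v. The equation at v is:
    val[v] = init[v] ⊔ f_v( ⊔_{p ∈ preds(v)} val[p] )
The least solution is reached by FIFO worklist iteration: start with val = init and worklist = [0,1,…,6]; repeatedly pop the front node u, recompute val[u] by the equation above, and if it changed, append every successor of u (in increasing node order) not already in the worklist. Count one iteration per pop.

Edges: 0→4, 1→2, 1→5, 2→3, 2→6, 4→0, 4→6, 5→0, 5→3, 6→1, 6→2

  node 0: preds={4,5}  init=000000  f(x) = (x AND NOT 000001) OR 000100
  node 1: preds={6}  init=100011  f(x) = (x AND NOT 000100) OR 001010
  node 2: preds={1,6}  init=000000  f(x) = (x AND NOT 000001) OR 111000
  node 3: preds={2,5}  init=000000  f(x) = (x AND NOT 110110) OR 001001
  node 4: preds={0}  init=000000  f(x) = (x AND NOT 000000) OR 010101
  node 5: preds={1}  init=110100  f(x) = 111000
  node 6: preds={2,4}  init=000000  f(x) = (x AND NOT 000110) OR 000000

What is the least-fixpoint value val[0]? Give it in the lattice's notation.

Trace (15 dequeues):
  [1] u=0 | in 110100 | out 110100 | prev 000000 | push {}
  [2] u=1 | in 000000 | out 101011 | prev 100011 | push {}
  [3] u=2 | in 101011 | out 111010 | prev 000000 | push {}
  [4] u=3 | in 111110 | out 001001 | prev 000000 | push {}
  [5] u=4 | in 110100 | out 110101 | prev 000000 | push {0}
  [6] u=5 | in 101011 | out 111100 | prev 110100 | push {3}
  [7] u=6 | in 111111 | out 111001 | prev 000000 | push {1,2}
  [8] u=0 | in 111101 | out 111100 | prev 110100 | push {4}
  [9] u=3 | in 111110 | out 001001 | ==
  [10] u=1 | in 111001 | out 111011 | prev 101011 | push {5}
  [11] u=2 | in 111011 | out 111010 | ==
  [12] u=4 | in 111100 | out 111101 | prev 110101 | push {0,6}
  [13] u=5 | in 111011 | out 111100 | ==
  [14] u=0 | in 111101 | out 111100 | ==
  [15] u=6 | in 111111 | out 111001 | ==

Converged values:
  [0] 111100
  [1] 111011
  [2] 111010
  [3] 001001
  [4] 111101
  [5] 111100
  [6] 111001

111100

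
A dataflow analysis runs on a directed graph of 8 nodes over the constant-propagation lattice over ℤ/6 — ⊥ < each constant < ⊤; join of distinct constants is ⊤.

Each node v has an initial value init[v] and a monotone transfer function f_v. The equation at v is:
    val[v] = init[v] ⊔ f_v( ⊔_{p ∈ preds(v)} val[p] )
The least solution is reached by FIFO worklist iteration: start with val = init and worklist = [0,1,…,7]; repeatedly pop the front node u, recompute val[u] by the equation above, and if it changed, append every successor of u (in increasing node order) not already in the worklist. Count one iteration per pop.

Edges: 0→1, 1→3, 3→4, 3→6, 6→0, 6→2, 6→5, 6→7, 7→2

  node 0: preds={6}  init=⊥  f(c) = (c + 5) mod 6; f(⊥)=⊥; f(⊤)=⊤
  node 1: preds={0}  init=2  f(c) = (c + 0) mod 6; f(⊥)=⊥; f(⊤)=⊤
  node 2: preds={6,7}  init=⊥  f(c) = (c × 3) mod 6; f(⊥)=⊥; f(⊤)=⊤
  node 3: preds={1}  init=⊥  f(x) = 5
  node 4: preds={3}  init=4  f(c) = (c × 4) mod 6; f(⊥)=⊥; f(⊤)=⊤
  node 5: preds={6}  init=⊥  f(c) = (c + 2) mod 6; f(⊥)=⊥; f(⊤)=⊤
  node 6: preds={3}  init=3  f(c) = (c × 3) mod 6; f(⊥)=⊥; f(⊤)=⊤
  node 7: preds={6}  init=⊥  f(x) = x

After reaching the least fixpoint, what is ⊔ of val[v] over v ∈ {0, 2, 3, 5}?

Worklist (9 pops):
  #1 pop 0: in=3 → 2 (was ⊥); enqueue []
  #2 pop 1: in=2 → 2 (no change)
  #3 pop 2: in=3 → 3 (was ⊥); enqueue []
  #4 pop 3: in=2 → 5 (was ⊥); enqueue []
  #5 pop 4: in=5 → ⊤ (was 4); enqueue []
  #6 pop 5: in=3 → 5 (was ⊥); enqueue []
  #7 pop 6: in=5 → 3 (no change)
  #8 pop 7: in=3 → 3 (was ⊥); enqueue [2]
  #9 pop 2: in=3 → 3 (no change)

Fixpoint:
  val[0] = 2
  val[1] = 2
  val[2] = 3
  val[3] = 5
  val[4] = ⊤
  val[5] = 5
  val[6] = 3
  val[7] = 3

⊤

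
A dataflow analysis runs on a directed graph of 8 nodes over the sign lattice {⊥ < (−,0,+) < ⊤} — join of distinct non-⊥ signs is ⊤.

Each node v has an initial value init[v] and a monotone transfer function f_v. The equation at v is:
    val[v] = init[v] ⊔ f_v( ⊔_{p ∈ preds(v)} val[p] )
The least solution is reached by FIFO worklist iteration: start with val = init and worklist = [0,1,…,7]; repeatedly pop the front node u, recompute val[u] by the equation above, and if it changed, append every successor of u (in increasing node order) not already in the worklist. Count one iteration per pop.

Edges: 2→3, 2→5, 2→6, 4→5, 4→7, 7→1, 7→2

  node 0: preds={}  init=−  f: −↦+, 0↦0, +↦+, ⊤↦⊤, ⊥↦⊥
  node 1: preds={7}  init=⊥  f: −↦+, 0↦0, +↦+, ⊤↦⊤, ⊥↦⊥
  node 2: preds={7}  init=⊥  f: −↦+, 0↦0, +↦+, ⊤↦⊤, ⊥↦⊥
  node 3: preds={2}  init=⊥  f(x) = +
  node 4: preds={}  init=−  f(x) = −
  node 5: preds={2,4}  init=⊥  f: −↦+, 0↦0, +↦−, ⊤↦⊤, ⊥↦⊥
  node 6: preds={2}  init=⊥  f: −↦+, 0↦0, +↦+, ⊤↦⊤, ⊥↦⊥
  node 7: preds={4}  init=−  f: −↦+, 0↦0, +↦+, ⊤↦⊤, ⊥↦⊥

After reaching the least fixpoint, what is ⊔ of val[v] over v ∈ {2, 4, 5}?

⊤

Trace (13 dequeues):
  [1] u=0 | in ⊥ | out − | ==
  [2] u=1 | in − | out + | prev ⊥ | push {}
  [3] u=2 | in − | out + | prev ⊥ | push {}
  [4] u=3 | in + | out + | prev ⊥ | push {}
  [5] u=4 | in ⊥ | out − | ==
  [6] u=5 | in ⊤ | out ⊤ | prev ⊥ | push {}
  [7] u=6 | in + | out + | prev ⊥ | push {}
  [8] u=7 | in − | out ⊤ | prev − | push {1,2}
  [9] u=1 | in ⊤ | out ⊤ | prev + | push {}
  [10] u=2 | in ⊤ | out ⊤ | prev + | push {3,5,6}
  [11] u=3 | in ⊤ | out + | ==
  [12] u=5 | in ⊤ | out ⊤ | ==
  [13] u=6 | in ⊤ | out ⊤ | prev + | push {}

Converged values:
  [0] −
  [1] ⊤
  [2] ⊤
  [3] +
  [4] −
  [5] ⊤
  [6] ⊤
  [7] ⊤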